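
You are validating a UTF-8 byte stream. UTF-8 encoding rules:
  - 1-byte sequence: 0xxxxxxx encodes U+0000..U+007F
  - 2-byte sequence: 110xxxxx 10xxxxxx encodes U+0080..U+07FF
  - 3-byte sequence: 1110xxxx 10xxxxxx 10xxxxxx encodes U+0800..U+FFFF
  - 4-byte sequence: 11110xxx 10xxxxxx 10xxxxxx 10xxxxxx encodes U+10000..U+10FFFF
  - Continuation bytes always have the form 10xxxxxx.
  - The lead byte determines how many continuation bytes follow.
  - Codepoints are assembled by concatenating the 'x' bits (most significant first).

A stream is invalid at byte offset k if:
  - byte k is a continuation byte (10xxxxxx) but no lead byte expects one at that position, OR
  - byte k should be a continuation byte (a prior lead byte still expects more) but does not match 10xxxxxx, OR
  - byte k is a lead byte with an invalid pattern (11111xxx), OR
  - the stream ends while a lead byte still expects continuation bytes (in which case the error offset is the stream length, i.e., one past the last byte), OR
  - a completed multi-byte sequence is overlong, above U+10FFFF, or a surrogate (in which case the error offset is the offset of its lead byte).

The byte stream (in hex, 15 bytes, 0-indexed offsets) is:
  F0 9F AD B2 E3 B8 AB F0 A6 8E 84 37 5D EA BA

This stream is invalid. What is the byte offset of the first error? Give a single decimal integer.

Byte[0]=F0: 4-byte lead, need 3 cont bytes. acc=0x0
Byte[1]=9F: continuation. acc=(acc<<6)|0x1F=0x1F
Byte[2]=AD: continuation. acc=(acc<<6)|0x2D=0x7ED
Byte[3]=B2: continuation. acc=(acc<<6)|0x32=0x1FB72
Completed: cp=U+1FB72 (starts at byte 0)
Byte[4]=E3: 3-byte lead, need 2 cont bytes. acc=0x3
Byte[5]=B8: continuation. acc=(acc<<6)|0x38=0xF8
Byte[6]=AB: continuation. acc=(acc<<6)|0x2B=0x3E2B
Completed: cp=U+3E2B (starts at byte 4)
Byte[7]=F0: 4-byte lead, need 3 cont bytes. acc=0x0
Byte[8]=A6: continuation. acc=(acc<<6)|0x26=0x26
Byte[9]=8E: continuation. acc=(acc<<6)|0x0E=0x98E
Byte[10]=84: continuation. acc=(acc<<6)|0x04=0x26384
Completed: cp=U+26384 (starts at byte 7)
Byte[11]=37: 1-byte ASCII. cp=U+0037
Byte[12]=5D: 1-byte ASCII. cp=U+005D
Byte[13]=EA: 3-byte lead, need 2 cont bytes. acc=0xA
Byte[14]=BA: continuation. acc=(acc<<6)|0x3A=0x2BA
Byte[15]: stream ended, expected continuation. INVALID

Answer: 15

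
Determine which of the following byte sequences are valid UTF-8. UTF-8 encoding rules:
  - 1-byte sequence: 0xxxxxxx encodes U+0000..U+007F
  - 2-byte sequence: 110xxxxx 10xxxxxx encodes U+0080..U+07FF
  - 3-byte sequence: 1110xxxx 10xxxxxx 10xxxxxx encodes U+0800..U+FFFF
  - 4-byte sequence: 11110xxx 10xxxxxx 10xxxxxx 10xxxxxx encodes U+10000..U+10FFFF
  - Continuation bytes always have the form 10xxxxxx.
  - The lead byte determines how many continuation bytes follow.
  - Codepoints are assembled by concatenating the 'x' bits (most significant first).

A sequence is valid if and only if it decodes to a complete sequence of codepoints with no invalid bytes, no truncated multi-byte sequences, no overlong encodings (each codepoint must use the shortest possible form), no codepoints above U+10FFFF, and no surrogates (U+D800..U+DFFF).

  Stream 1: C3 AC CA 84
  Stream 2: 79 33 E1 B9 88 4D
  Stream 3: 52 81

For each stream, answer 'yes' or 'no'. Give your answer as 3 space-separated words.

Stream 1: decodes cleanly. VALID
Stream 2: decodes cleanly. VALID
Stream 3: error at byte offset 1. INVALID

Answer: yes yes no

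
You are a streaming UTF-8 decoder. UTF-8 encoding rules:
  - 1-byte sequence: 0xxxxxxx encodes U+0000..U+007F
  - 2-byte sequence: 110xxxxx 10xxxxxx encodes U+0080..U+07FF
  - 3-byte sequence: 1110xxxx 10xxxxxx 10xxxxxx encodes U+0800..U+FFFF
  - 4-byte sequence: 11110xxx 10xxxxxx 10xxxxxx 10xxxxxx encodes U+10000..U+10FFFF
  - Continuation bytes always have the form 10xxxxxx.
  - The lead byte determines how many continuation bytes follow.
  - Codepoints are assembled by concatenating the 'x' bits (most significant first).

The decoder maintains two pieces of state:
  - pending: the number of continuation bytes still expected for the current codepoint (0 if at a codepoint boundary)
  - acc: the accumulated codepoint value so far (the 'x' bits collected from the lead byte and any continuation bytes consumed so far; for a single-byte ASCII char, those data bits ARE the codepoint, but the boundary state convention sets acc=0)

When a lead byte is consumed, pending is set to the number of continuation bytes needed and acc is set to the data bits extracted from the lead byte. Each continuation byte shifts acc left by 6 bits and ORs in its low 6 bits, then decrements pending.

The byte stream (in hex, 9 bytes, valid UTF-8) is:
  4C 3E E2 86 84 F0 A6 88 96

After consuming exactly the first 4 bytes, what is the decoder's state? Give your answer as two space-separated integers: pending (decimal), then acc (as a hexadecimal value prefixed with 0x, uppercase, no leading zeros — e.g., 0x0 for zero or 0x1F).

Byte[0]=4C: 1-byte. pending=0, acc=0x0
Byte[1]=3E: 1-byte. pending=0, acc=0x0
Byte[2]=E2: 3-byte lead. pending=2, acc=0x2
Byte[3]=86: continuation. acc=(acc<<6)|0x06=0x86, pending=1

Answer: 1 0x86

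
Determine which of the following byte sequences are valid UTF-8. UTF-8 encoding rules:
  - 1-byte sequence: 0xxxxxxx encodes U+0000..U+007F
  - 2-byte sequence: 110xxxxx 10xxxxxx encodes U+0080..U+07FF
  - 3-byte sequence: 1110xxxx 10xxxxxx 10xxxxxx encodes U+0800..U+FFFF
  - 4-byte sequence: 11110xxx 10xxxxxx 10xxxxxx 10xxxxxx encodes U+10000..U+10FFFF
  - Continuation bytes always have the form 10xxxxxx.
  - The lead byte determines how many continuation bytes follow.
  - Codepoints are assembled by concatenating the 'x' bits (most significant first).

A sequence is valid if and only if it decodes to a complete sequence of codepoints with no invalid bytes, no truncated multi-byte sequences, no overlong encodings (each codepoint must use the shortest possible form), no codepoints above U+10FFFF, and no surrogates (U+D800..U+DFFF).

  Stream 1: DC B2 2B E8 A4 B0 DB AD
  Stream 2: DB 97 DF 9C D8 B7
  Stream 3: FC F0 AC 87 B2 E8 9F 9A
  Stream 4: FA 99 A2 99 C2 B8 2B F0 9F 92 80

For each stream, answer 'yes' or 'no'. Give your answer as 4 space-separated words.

Stream 1: decodes cleanly. VALID
Stream 2: decodes cleanly. VALID
Stream 3: error at byte offset 0. INVALID
Stream 4: error at byte offset 0. INVALID

Answer: yes yes no no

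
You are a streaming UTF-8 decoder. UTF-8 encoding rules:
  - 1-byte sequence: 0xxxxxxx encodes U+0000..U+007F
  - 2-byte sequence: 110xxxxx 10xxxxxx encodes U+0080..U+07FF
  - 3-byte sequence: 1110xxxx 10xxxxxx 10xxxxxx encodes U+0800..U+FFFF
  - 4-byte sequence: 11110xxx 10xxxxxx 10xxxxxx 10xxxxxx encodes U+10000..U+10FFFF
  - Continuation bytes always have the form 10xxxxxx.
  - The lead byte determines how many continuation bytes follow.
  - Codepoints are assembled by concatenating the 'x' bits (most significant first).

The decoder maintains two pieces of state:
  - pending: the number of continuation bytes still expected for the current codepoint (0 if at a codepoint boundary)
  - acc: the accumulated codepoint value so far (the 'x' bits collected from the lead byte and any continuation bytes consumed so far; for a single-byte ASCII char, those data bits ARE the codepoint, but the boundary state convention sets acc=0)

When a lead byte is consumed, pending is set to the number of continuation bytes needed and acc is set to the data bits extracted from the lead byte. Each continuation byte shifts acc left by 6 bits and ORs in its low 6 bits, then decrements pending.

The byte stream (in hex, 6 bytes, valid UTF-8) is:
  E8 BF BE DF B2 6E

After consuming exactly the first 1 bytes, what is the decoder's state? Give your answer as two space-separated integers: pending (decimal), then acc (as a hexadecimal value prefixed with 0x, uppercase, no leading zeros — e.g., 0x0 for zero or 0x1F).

Answer: 2 0x8

Derivation:
Byte[0]=E8: 3-byte lead. pending=2, acc=0x8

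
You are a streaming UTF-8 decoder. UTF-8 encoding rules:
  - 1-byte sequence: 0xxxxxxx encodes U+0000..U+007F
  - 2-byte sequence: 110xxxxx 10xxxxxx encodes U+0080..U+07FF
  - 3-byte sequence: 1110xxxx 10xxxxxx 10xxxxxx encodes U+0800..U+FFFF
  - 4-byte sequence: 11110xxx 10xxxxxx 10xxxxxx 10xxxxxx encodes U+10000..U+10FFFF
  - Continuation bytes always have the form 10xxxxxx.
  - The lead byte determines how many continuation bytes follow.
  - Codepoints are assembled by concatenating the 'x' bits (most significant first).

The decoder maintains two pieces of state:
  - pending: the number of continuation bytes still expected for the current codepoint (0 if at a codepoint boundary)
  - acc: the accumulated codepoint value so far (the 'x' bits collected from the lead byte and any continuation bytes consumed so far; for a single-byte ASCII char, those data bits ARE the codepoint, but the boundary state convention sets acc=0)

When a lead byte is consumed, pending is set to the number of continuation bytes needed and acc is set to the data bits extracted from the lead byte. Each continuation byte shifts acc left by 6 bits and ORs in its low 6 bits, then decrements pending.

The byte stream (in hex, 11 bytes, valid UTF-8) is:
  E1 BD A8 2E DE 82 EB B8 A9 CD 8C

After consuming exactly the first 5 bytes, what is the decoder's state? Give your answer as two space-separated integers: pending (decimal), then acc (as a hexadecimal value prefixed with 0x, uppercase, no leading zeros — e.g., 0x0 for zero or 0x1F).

Byte[0]=E1: 3-byte lead. pending=2, acc=0x1
Byte[1]=BD: continuation. acc=(acc<<6)|0x3D=0x7D, pending=1
Byte[2]=A8: continuation. acc=(acc<<6)|0x28=0x1F68, pending=0
Byte[3]=2E: 1-byte. pending=0, acc=0x0
Byte[4]=DE: 2-byte lead. pending=1, acc=0x1E

Answer: 1 0x1E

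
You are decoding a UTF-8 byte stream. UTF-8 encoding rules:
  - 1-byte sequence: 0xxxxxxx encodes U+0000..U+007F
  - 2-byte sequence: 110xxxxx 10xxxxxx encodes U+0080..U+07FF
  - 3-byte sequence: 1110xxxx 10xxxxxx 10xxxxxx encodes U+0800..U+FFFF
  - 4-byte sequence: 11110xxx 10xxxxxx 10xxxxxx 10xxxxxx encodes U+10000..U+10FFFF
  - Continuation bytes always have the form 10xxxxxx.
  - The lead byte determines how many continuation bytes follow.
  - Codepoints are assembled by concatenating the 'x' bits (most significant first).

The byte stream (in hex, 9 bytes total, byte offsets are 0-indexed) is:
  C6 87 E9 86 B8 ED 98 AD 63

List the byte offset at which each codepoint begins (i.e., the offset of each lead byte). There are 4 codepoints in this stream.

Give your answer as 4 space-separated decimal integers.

Byte[0]=C6: 2-byte lead, need 1 cont bytes. acc=0x6
Byte[1]=87: continuation. acc=(acc<<6)|0x07=0x187
Completed: cp=U+0187 (starts at byte 0)
Byte[2]=E9: 3-byte lead, need 2 cont bytes. acc=0x9
Byte[3]=86: continuation. acc=(acc<<6)|0x06=0x246
Byte[4]=B8: continuation. acc=(acc<<6)|0x38=0x91B8
Completed: cp=U+91B8 (starts at byte 2)
Byte[5]=ED: 3-byte lead, need 2 cont bytes. acc=0xD
Byte[6]=98: continuation. acc=(acc<<6)|0x18=0x358
Byte[7]=AD: continuation. acc=(acc<<6)|0x2D=0xD62D
Completed: cp=U+D62D (starts at byte 5)
Byte[8]=63: 1-byte ASCII. cp=U+0063

Answer: 0 2 5 8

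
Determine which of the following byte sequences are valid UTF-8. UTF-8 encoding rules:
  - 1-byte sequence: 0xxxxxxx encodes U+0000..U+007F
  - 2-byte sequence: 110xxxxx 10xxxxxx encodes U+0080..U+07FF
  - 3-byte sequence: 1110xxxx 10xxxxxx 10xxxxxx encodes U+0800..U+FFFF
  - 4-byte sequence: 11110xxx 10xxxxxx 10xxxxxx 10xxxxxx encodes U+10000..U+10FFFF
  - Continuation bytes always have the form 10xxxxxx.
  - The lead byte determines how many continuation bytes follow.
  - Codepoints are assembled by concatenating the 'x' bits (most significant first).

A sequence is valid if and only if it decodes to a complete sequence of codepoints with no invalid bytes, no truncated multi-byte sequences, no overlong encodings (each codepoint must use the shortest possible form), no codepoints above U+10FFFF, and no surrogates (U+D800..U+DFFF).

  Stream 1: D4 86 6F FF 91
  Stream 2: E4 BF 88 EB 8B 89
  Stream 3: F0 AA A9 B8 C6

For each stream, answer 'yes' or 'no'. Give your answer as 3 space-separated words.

Answer: no yes no

Derivation:
Stream 1: error at byte offset 3. INVALID
Stream 2: decodes cleanly. VALID
Stream 3: error at byte offset 5. INVALID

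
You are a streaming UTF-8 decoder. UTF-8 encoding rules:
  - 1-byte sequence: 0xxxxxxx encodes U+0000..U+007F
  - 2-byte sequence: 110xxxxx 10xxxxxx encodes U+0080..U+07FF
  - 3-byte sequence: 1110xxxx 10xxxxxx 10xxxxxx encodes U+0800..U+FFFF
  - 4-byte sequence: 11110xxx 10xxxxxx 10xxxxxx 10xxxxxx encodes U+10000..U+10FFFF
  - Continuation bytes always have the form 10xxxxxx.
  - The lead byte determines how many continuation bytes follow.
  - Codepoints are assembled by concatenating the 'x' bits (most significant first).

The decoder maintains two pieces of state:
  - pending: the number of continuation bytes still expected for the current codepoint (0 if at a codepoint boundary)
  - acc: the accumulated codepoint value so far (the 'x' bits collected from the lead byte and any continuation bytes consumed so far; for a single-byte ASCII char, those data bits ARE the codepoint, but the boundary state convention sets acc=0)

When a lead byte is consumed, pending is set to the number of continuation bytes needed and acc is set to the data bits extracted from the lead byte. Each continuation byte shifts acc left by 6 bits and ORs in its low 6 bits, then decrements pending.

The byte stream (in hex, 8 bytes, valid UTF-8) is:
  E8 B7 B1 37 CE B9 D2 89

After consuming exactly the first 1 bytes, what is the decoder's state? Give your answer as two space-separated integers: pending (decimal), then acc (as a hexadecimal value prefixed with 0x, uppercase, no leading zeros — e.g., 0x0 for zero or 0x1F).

Byte[0]=E8: 3-byte lead. pending=2, acc=0x8

Answer: 2 0x8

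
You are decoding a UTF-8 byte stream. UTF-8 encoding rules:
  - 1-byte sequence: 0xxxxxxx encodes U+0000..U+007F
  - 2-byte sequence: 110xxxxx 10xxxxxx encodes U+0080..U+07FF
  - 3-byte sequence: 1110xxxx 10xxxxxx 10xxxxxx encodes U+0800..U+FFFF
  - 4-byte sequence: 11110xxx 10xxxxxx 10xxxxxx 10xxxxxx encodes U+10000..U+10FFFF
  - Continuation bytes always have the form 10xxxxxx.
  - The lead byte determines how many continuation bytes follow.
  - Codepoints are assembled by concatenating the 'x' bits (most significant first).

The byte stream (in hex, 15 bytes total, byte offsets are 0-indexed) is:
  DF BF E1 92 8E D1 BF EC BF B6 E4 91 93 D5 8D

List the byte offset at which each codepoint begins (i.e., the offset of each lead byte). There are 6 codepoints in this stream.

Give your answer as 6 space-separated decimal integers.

Answer: 0 2 5 7 10 13

Derivation:
Byte[0]=DF: 2-byte lead, need 1 cont bytes. acc=0x1F
Byte[1]=BF: continuation. acc=(acc<<6)|0x3F=0x7FF
Completed: cp=U+07FF (starts at byte 0)
Byte[2]=E1: 3-byte lead, need 2 cont bytes. acc=0x1
Byte[3]=92: continuation. acc=(acc<<6)|0x12=0x52
Byte[4]=8E: continuation. acc=(acc<<6)|0x0E=0x148E
Completed: cp=U+148E (starts at byte 2)
Byte[5]=D1: 2-byte lead, need 1 cont bytes. acc=0x11
Byte[6]=BF: continuation. acc=(acc<<6)|0x3F=0x47F
Completed: cp=U+047F (starts at byte 5)
Byte[7]=EC: 3-byte lead, need 2 cont bytes. acc=0xC
Byte[8]=BF: continuation. acc=(acc<<6)|0x3F=0x33F
Byte[9]=B6: continuation. acc=(acc<<6)|0x36=0xCFF6
Completed: cp=U+CFF6 (starts at byte 7)
Byte[10]=E4: 3-byte lead, need 2 cont bytes. acc=0x4
Byte[11]=91: continuation. acc=(acc<<6)|0x11=0x111
Byte[12]=93: continuation. acc=(acc<<6)|0x13=0x4453
Completed: cp=U+4453 (starts at byte 10)
Byte[13]=D5: 2-byte lead, need 1 cont bytes. acc=0x15
Byte[14]=8D: continuation. acc=(acc<<6)|0x0D=0x54D
Completed: cp=U+054D (starts at byte 13)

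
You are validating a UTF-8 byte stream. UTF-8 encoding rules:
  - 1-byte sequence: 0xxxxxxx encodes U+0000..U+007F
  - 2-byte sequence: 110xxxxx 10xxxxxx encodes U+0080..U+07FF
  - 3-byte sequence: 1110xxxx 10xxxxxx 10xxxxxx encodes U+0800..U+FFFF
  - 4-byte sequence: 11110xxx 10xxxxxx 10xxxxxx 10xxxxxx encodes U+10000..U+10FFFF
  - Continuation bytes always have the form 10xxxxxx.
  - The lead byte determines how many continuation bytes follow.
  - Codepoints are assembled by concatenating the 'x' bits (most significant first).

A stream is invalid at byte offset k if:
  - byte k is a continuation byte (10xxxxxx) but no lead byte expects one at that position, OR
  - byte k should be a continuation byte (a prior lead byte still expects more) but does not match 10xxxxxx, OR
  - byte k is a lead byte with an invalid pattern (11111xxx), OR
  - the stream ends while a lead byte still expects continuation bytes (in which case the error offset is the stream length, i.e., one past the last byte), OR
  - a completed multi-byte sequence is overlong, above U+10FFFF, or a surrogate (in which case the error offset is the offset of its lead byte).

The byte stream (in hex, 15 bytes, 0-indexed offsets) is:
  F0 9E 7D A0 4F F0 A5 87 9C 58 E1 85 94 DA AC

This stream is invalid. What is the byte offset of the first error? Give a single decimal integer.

Answer: 2

Derivation:
Byte[0]=F0: 4-byte lead, need 3 cont bytes. acc=0x0
Byte[1]=9E: continuation. acc=(acc<<6)|0x1E=0x1E
Byte[2]=7D: expected 10xxxxxx continuation. INVALID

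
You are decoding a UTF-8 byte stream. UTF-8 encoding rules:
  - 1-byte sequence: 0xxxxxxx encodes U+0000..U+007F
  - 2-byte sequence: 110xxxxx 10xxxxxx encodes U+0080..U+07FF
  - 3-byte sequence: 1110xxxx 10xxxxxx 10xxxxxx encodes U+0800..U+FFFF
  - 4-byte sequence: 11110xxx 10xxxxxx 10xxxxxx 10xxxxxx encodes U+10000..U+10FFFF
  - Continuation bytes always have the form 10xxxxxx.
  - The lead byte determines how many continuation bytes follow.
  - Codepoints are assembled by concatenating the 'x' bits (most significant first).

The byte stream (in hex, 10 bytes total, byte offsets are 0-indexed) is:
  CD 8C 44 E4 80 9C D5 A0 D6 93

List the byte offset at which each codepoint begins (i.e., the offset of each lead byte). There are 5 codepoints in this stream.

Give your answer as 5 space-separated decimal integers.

Byte[0]=CD: 2-byte lead, need 1 cont bytes. acc=0xD
Byte[1]=8C: continuation. acc=(acc<<6)|0x0C=0x34C
Completed: cp=U+034C (starts at byte 0)
Byte[2]=44: 1-byte ASCII. cp=U+0044
Byte[3]=E4: 3-byte lead, need 2 cont bytes. acc=0x4
Byte[4]=80: continuation. acc=(acc<<6)|0x00=0x100
Byte[5]=9C: continuation. acc=(acc<<6)|0x1C=0x401C
Completed: cp=U+401C (starts at byte 3)
Byte[6]=D5: 2-byte lead, need 1 cont bytes. acc=0x15
Byte[7]=A0: continuation. acc=(acc<<6)|0x20=0x560
Completed: cp=U+0560 (starts at byte 6)
Byte[8]=D6: 2-byte lead, need 1 cont bytes. acc=0x16
Byte[9]=93: continuation. acc=(acc<<6)|0x13=0x593
Completed: cp=U+0593 (starts at byte 8)

Answer: 0 2 3 6 8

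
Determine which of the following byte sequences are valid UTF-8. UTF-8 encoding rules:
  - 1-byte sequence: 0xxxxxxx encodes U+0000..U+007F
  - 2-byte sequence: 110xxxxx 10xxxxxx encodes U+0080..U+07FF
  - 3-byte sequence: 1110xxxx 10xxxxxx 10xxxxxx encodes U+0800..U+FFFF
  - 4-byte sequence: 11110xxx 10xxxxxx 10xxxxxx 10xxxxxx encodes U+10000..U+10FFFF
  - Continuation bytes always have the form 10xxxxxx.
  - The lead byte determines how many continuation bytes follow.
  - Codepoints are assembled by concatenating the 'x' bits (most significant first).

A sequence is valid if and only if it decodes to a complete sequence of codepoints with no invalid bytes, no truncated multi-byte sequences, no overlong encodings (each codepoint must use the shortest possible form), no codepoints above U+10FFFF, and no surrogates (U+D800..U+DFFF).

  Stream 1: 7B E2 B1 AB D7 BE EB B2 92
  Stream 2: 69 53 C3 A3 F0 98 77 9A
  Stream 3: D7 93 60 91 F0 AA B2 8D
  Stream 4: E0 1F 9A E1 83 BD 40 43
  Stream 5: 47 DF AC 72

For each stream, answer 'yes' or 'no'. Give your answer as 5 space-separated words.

Answer: yes no no no yes

Derivation:
Stream 1: decodes cleanly. VALID
Stream 2: error at byte offset 6. INVALID
Stream 3: error at byte offset 3. INVALID
Stream 4: error at byte offset 1. INVALID
Stream 5: decodes cleanly. VALID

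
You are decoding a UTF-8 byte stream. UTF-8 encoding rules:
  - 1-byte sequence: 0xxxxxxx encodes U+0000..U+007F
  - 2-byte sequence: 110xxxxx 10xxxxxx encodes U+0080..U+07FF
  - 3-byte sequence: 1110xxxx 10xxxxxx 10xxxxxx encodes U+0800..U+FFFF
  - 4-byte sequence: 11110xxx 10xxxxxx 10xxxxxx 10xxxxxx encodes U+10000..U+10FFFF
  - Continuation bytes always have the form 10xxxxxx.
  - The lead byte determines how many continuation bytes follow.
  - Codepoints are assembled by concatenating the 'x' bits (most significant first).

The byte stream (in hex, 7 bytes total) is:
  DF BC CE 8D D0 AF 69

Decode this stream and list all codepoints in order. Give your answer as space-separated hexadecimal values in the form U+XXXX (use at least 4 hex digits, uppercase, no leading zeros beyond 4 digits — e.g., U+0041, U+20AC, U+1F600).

Byte[0]=DF: 2-byte lead, need 1 cont bytes. acc=0x1F
Byte[1]=BC: continuation. acc=(acc<<6)|0x3C=0x7FC
Completed: cp=U+07FC (starts at byte 0)
Byte[2]=CE: 2-byte lead, need 1 cont bytes. acc=0xE
Byte[3]=8D: continuation. acc=(acc<<6)|0x0D=0x38D
Completed: cp=U+038D (starts at byte 2)
Byte[4]=D0: 2-byte lead, need 1 cont bytes. acc=0x10
Byte[5]=AF: continuation. acc=(acc<<6)|0x2F=0x42F
Completed: cp=U+042F (starts at byte 4)
Byte[6]=69: 1-byte ASCII. cp=U+0069

Answer: U+07FC U+038D U+042F U+0069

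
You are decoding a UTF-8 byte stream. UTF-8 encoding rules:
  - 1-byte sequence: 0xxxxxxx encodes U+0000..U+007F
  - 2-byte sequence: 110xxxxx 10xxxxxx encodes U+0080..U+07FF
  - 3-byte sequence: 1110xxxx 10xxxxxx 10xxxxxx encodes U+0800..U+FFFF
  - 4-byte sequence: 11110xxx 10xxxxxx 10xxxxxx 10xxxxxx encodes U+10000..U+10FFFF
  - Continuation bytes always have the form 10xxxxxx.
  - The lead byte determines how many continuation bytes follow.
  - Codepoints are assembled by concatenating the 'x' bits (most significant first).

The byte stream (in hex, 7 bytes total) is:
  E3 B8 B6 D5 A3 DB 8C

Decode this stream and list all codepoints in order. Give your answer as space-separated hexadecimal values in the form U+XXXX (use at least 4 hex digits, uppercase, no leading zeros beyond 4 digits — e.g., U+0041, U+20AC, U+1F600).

Answer: U+3E36 U+0563 U+06CC

Derivation:
Byte[0]=E3: 3-byte lead, need 2 cont bytes. acc=0x3
Byte[1]=B8: continuation. acc=(acc<<6)|0x38=0xF8
Byte[2]=B6: continuation. acc=(acc<<6)|0x36=0x3E36
Completed: cp=U+3E36 (starts at byte 0)
Byte[3]=D5: 2-byte lead, need 1 cont bytes. acc=0x15
Byte[4]=A3: continuation. acc=(acc<<6)|0x23=0x563
Completed: cp=U+0563 (starts at byte 3)
Byte[5]=DB: 2-byte lead, need 1 cont bytes. acc=0x1B
Byte[6]=8C: continuation. acc=(acc<<6)|0x0C=0x6CC
Completed: cp=U+06CC (starts at byte 5)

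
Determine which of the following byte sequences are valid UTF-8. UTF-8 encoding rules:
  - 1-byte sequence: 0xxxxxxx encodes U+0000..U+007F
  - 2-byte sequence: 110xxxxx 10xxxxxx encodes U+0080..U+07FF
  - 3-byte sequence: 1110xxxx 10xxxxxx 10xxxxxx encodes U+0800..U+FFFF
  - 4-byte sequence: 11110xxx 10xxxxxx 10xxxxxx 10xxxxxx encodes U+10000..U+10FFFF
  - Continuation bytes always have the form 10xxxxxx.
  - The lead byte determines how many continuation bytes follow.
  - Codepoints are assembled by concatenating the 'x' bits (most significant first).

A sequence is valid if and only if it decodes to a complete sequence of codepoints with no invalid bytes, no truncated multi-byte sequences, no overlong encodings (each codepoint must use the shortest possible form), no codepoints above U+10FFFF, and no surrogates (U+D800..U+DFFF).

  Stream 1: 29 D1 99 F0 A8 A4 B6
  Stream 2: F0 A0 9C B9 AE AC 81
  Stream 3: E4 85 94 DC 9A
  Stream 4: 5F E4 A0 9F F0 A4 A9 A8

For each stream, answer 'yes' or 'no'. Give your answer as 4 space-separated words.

Answer: yes no yes yes

Derivation:
Stream 1: decodes cleanly. VALID
Stream 2: error at byte offset 4. INVALID
Stream 3: decodes cleanly. VALID
Stream 4: decodes cleanly. VALID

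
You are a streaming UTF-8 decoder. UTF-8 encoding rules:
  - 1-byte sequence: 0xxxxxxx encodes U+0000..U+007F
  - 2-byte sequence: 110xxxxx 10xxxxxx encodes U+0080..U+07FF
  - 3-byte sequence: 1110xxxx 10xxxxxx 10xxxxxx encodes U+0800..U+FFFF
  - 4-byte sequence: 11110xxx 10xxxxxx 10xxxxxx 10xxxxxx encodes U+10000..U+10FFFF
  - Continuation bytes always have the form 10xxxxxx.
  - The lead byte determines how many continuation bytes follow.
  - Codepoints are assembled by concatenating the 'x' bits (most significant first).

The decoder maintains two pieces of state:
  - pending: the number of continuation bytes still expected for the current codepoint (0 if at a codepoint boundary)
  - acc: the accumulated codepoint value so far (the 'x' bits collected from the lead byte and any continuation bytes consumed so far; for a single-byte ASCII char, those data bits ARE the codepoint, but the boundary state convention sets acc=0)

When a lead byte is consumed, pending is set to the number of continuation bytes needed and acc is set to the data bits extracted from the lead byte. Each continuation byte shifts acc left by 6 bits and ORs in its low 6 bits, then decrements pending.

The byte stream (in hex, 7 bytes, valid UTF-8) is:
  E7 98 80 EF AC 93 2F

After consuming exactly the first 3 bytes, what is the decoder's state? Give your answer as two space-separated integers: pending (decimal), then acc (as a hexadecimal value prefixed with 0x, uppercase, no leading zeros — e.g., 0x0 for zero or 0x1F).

Answer: 0 0x7600

Derivation:
Byte[0]=E7: 3-byte lead. pending=2, acc=0x7
Byte[1]=98: continuation. acc=(acc<<6)|0x18=0x1D8, pending=1
Byte[2]=80: continuation. acc=(acc<<6)|0x00=0x7600, pending=0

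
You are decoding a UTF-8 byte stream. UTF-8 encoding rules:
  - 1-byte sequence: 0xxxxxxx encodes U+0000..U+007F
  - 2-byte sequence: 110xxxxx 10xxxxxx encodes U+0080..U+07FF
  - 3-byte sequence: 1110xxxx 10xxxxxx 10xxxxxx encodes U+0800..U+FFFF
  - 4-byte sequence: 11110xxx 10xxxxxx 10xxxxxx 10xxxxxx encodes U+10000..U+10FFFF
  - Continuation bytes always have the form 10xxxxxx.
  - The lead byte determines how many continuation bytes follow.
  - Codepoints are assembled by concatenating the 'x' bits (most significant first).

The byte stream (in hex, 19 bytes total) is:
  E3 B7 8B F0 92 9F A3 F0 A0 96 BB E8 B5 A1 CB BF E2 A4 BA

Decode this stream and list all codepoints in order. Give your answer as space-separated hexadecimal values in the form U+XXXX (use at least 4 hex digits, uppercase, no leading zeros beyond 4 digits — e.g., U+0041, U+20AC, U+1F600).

Byte[0]=E3: 3-byte lead, need 2 cont bytes. acc=0x3
Byte[1]=B7: continuation. acc=(acc<<6)|0x37=0xF7
Byte[2]=8B: continuation. acc=(acc<<6)|0x0B=0x3DCB
Completed: cp=U+3DCB (starts at byte 0)
Byte[3]=F0: 4-byte lead, need 3 cont bytes. acc=0x0
Byte[4]=92: continuation. acc=(acc<<6)|0x12=0x12
Byte[5]=9F: continuation. acc=(acc<<6)|0x1F=0x49F
Byte[6]=A3: continuation. acc=(acc<<6)|0x23=0x127E3
Completed: cp=U+127E3 (starts at byte 3)
Byte[7]=F0: 4-byte lead, need 3 cont bytes. acc=0x0
Byte[8]=A0: continuation. acc=(acc<<6)|0x20=0x20
Byte[9]=96: continuation. acc=(acc<<6)|0x16=0x816
Byte[10]=BB: continuation. acc=(acc<<6)|0x3B=0x205BB
Completed: cp=U+205BB (starts at byte 7)
Byte[11]=E8: 3-byte lead, need 2 cont bytes. acc=0x8
Byte[12]=B5: continuation. acc=(acc<<6)|0x35=0x235
Byte[13]=A1: continuation. acc=(acc<<6)|0x21=0x8D61
Completed: cp=U+8D61 (starts at byte 11)
Byte[14]=CB: 2-byte lead, need 1 cont bytes. acc=0xB
Byte[15]=BF: continuation. acc=(acc<<6)|0x3F=0x2FF
Completed: cp=U+02FF (starts at byte 14)
Byte[16]=E2: 3-byte lead, need 2 cont bytes. acc=0x2
Byte[17]=A4: continuation. acc=(acc<<6)|0x24=0xA4
Byte[18]=BA: continuation. acc=(acc<<6)|0x3A=0x293A
Completed: cp=U+293A (starts at byte 16)

Answer: U+3DCB U+127E3 U+205BB U+8D61 U+02FF U+293A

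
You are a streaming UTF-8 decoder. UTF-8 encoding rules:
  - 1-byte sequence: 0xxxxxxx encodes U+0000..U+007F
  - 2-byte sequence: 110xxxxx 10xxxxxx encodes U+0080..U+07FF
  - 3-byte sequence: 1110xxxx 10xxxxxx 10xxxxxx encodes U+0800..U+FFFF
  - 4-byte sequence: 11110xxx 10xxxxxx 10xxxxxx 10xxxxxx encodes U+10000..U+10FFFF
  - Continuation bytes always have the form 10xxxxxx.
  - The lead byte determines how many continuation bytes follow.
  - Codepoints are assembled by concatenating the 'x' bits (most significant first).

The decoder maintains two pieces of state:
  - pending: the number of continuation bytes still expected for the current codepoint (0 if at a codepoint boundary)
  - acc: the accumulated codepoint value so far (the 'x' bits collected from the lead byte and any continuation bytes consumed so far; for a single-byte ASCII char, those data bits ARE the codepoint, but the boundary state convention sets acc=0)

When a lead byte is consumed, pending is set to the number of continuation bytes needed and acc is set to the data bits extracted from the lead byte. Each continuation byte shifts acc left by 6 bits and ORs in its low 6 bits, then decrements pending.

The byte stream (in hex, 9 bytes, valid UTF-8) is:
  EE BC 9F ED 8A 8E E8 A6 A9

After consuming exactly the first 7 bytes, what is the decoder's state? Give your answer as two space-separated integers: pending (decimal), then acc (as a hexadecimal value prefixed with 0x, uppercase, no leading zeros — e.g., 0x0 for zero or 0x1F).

Byte[0]=EE: 3-byte lead. pending=2, acc=0xE
Byte[1]=BC: continuation. acc=(acc<<6)|0x3C=0x3BC, pending=1
Byte[2]=9F: continuation. acc=(acc<<6)|0x1F=0xEF1F, pending=0
Byte[3]=ED: 3-byte lead. pending=2, acc=0xD
Byte[4]=8A: continuation. acc=(acc<<6)|0x0A=0x34A, pending=1
Byte[5]=8E: continuation. acc=(acc<<6)|0x0E=0xD28E, pending=0
Byte[6]=E8: 3-byte lead. pending=2, acc=0x8

Answer: 2 0x8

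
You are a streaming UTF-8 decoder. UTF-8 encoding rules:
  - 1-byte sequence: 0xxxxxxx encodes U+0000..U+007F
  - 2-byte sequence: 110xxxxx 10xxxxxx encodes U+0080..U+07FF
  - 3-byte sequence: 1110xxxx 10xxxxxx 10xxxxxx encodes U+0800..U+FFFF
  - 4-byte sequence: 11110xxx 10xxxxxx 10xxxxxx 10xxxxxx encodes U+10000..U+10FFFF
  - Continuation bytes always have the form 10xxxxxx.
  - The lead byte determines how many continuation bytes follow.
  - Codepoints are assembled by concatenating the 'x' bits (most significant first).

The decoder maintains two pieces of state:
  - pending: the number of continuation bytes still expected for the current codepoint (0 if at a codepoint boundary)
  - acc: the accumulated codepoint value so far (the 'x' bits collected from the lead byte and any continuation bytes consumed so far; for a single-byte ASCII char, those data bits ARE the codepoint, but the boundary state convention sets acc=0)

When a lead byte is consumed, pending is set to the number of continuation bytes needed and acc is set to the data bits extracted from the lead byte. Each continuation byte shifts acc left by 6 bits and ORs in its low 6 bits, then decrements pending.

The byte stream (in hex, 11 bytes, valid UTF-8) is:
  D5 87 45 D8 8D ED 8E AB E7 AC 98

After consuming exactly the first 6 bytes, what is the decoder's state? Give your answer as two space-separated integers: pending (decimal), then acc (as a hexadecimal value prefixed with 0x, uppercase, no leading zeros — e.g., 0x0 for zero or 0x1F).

Answer: 2 0xD

Derivation:
Byte[0]=D5: 2-byte lead. pending=1, acc=0x15
Byte[1]=87: continuation. acc=(acc<<6)|0x07=0x547, pending=0
Byte[2]=45: 1-byte. pending=0, acc=0x0
Byte[3]=D8: 2-byte lead. pending=1, acc=0x18
Byte[4]=8D: continuation. acc=(acc<<6)|0x0D=0x60D, pending=0
Byte[5]=ED: 3-byte lead. pending=2, acc=0xD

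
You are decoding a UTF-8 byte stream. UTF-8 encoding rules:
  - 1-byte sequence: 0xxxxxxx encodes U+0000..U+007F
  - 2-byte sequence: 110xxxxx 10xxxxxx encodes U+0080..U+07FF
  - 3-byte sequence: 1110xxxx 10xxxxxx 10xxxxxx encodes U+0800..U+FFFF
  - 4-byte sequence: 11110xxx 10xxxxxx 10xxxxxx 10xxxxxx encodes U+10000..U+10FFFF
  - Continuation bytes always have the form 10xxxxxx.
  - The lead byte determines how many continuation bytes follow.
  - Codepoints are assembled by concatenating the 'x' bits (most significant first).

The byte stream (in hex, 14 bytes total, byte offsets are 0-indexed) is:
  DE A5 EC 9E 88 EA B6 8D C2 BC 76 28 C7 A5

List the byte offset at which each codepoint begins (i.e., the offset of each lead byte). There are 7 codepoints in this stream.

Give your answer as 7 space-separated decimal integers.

Answer: 0 2 5 8 10 11 12

Derivation:
Byte[0]=DE: 2-byte lead, need 1 cont bytes. acc=0x1E
Byte[1]=A5: continuation. acc=(acc<<6)|0x25=0x7A5
Completed: cp=U+07A5 (starts at byte 0)
Byte[2]=EC: 3-byte lead, need 2 cont bytes. acc=0xC
Byte[3]=9E: continuation. acc=(acc<<6)|0x1E=0x31E
Byte[4]=88: continuation. acc=(acc<<6)|0x08=0xC788
Completed: cp=U+C788 (starts at byte 2)
Byte[5]=EA: 3-byte lead, need 2 cont bytes. acc=0xA
Byte[6]=B6: continuation. acc=(acc<<6)|0x36=0x2B6
Byte[7]=8D: continuation. acc=(acc<<6)|0x0D=0xAD8D
Completed: cp=U+AD8D (starts at byte 5)
Byte[8]=C2: 2-byte lead, need 1 cont bytes. acc=0x2
Byte[9]=BC: continuation. acc=(acc<<6)|0x3C=0xBC
Completed: cp=U+00BC (starts at byte 8)
Byte[10]=76: 1-byte ASCII. cp=U+0076
Byte[11]=28: 1-byte ASCII. cp=U+0028
Byte[12]=C7: 2-byte lead, need 1 cont bytes. acc=0x7
Byte[13]=A5: continuation. acc=(acc<<6)|0x25=0x1E5
Completed: cp=U+01E5 (starts at byte 12)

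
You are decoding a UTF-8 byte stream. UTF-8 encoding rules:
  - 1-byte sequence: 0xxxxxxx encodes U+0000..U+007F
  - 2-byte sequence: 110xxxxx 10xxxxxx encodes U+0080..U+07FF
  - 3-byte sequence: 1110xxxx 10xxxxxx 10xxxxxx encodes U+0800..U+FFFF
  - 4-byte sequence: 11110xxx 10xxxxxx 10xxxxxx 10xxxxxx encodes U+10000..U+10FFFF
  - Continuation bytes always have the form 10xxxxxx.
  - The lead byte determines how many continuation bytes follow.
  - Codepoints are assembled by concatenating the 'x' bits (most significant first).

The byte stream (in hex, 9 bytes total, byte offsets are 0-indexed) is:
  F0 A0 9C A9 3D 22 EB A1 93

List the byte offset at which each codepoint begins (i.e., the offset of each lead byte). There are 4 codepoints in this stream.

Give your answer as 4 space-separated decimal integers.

Answer: 0 4 5 6

Derivation:
Byte[0]=F0: 4-byte lead, need 3 cont bytes. acc=0x0
Byte[1]=A0: continuation. acc=(acc<<6)|0x20=0x20
Byte[2]=9C: continuation. acc=(acc<<6)|0x1C=0x81C
Byte[3]=A9: continuation. acc=(acc<<6)|0x29=0x20729
Completed: cp=U+20729 (starts at byte 0)
Byte[4]=3D: 1-byte ASCII. cp=U+003D
Byte[5]=22: 1-byte ASCII. cp=U+0022
Byte[6]=EB: 3-byte lead, need 2 cont bytes. acc=0xB
Byte[7]=A1: continuation. acc=(acc<<6)|0x21=0x2E1
Byte[8]=93: continuation. acc=(acc<<6)|0x13=0xB853
Completed: cp=U+B853 (starts at byte 6)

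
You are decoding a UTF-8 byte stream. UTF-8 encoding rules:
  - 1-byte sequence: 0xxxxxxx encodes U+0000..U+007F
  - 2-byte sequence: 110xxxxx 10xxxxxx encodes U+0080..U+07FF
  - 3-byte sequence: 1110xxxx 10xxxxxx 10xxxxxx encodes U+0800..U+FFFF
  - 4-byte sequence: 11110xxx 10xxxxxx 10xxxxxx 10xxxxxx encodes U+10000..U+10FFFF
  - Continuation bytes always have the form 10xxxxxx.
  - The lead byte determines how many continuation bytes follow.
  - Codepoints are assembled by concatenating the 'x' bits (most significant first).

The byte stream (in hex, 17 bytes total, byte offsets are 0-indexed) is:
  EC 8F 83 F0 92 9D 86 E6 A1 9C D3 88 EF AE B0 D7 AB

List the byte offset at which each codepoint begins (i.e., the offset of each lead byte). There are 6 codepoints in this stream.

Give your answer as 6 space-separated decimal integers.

Byte[0]=EC: 3-byte lead, need 2 cont bytes. acc=0xC
Byte[1]=8F: continuation. acc=(acc<<6)|0x0F=0x30F
Byte[2]=83: continuation. acc=(acc<<6)|0x03=0xC3C3
Completed: cp=U+C3C3 (starts at byte 0)
Byte[3]=F0: 4-byte lead, need 3 cont bytes. acc=0x0
Byte[4]=92: continuation. acc=(acc<<6)|0x12=0x12
Byte[5]=9D: continuation. acc=(acc<<6)|0x1D=0x49D
Byte[6]=86: continuation. acc=(acc<<6)|0x06=0x12746
Completed: cp=U+12746 (starts at byte 3)
Byte[7]=E6: 3-byte lead, need 2 cont bytes. acc=0x6
Byte[8]=A1: continuation. acc=(acc<<6)|0x21=0x1A1
Byte[9]=9C: continuation. acc=(acc<<6)|0x1C=0x685C
Completed: cp=U+685C (starts at byte 7)
Byte[10]=D3: 2-byte lead, need 1 cont bytes. acc=0x13
Byte[11]=88: continuation. acc=(acc<<6)|0x08=0x4C8
Completed: cp=U+04C8 (starts at byte 10)
Byte[12]=EF: 3-byte lead, need 2 cont bytes. acc=0xF
Byte[13]=AE: continuation. acc=(acc<<6)|0x2E=0x3EE
Byte[14]=B0: continuation. acc=(acc<<6)|0x30=0xFBB0
Completed: cp=U+FBB0 (starts at byte 12)
Byte[15]=D7: 2-byte lead, need 1 cont bytes. acc=0x17
Byte[16]=AB: continuation. acc=(acc<<6)|0x2B=0x5EB
Completed: cp=U+05EB (starts at byte 15)

Answer: 0 3 7 10 12 15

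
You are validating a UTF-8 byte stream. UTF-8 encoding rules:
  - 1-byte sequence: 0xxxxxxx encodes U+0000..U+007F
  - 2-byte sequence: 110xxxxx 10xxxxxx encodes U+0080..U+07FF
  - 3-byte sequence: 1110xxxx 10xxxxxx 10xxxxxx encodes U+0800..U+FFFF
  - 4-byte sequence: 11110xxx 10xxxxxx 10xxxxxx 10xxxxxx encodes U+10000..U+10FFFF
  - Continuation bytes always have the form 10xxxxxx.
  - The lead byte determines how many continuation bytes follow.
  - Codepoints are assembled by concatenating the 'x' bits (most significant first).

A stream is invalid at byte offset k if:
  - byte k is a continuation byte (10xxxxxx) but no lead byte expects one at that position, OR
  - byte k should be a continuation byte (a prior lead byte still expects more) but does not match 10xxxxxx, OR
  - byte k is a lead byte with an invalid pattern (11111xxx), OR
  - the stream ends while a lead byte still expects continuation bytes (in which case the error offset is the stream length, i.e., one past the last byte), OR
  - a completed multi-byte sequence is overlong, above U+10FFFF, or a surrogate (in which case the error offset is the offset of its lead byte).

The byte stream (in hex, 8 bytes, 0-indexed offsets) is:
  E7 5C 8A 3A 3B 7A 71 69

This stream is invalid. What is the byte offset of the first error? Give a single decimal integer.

Answer: 1

Derivation:
Byte[0]=E7: 3-byte lead, need 2 cont bytes. acc=0x7
Byte[1]=5C: expected 10xxxxxx continuation. INVALID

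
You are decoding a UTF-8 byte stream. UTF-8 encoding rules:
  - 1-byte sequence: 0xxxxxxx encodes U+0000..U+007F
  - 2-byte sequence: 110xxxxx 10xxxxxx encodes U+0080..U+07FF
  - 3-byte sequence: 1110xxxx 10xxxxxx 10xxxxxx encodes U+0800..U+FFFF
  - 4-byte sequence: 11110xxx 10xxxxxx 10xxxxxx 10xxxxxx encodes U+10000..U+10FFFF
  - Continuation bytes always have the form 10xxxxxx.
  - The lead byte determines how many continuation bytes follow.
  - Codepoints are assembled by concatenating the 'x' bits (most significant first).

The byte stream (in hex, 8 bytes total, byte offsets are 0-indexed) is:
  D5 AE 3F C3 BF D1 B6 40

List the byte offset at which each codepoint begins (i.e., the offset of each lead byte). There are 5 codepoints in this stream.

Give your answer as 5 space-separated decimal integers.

Answer: 0 2 3 5 7

Derivation:
Byte[0]=D5: 2-byte lead, need 1 cont bytes. acc=0x15
Byte[1]=AE: continuation. acc=(acc<<6)|0x2E=0x56E
Completed: cp=U+056E (starts at byte 0)
Byte[2]=3F: 1-byte ASCII. cp=U+003F
Byte[3]=C3: 2-byte lead, need 1 cont bytes. acc=0x3
Byte[4]=BF: continuation. acc=(acc<<6)|0x3F=0xFF
Completed: cp=U+00FF (starts at byte 3)
Byte[5]=D1: 2-byte lead, need 1 cont bytes. acc=0x11
Byte[6]=B6: continuation. acc=(acc<<6)|0x36=0x476
Completed: cp=U+0476 (starts at byte 5)
Byte[7]=40: 1-byte ASCII. cp=U+0040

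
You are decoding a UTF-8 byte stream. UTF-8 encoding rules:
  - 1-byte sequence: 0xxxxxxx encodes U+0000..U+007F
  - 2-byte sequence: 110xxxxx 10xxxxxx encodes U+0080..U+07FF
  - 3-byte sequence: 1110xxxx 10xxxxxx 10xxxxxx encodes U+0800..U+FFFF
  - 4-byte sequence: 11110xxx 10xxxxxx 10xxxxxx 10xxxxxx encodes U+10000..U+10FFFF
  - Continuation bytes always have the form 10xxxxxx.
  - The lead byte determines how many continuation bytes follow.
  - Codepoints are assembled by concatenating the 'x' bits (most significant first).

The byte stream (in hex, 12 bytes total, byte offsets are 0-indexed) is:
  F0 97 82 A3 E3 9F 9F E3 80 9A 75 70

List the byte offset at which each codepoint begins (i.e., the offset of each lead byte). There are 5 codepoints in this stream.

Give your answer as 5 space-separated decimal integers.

Answer: 0 4 7 10 11

Derivation:
Byte[0]=F0: 4-byte lead, need 3 cont bytes. acc=0x0
Byte[1]=97: continuation. acc=(acc<<6)|0x17=0x17
Byte[2]=82: continuation. acc=(acc<<6)|0x02=0x5C2
Byte[3]=A3: continuation. acc=(acc<<6)|0x23=0x170A3
Completed: cp=U+170A3 (starts at byte 0)
Byte[4]=E3: 3-byte lead, need 2 cont bytes. acc=0x3
Byte[5]=9F: continuation. acc=(acc<<6)|0x1F=0xDF
Byte[6]=9F: continuation. acc=(acc<<6)|0x1F=0x37DF
Completed: cp=U+37DF (starts at byte 4)
Byte[7]=E3: 3-byte lead, need 2 cont bytes. acc=0x3
Byte[8]=80: continuation. acc=(acc<<6)|0x00=0xC0
Byte[9]=9A: continuation. acc=(acc<<6)|0x1A=0x301A
Completed: cp=U+301A (starts at byte 7)
Byte[10]=75: 1-byte ASCII. cp=U+0075
Byte[11]=70: 1-byte ASCII. cp=U+0070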